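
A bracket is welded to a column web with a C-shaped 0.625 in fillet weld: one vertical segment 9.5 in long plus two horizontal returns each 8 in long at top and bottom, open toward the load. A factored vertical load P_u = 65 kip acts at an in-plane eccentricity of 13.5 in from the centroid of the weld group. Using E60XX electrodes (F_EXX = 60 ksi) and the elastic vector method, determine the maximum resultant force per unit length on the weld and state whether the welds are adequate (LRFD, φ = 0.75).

f_max ≈ 12.4 kip/in; NOT adequate

Total weld length L_w = 25.5 in. Treat welds as unit-width lines.
Centroid: x̄ = 2×8×4 / 25.5 = 2.51 in from the vertical weld.
Polar moment about centroid: J = I_x + I_y = [9.5³/12 + 2×8×4.75²] + [9.5×2.51² + 2(8³/12 + 8×1.49²)] = 613.2 in³.
Direct shear f_v = P/L_w = 65 / 25.5 = 2.549 kip/in (vertical).
Torsion M = P·e = 65 × 13.5 = 877.5 kip·in.
Critical point at (x, y) = (5.49, 4.75) from centroid. f_tx = M·y/J = 6.798 kip/in; f_ty = M·x/J = 7.857 kip/in.
Resultant f_max = √[f_tx² + (f_v + f_ty)²] = √[6.798² + (2.549 + 7.857)²] = 12.43 kip/in.
Capacity per unit length: φr_n = 0.75 × 0.6 × 60 × (0.707 × 0.625) = 11.93 kip/in.
12.43 > 11.93 → NOT adequate.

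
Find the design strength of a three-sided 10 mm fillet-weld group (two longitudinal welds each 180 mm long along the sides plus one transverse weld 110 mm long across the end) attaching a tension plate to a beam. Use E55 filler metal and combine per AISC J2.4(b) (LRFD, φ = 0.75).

φR_n ≈ 824 kN

E55XX → F_EXX = 550 MPa.
t_e = 0.707 × 10 = 7.07 mm.
R_nwl = 0.6 × 550 × 7.07 × 360 × 10⁻³ = 839.9 kN (longitudinal, 2 welds).
R_nwt = 0.6 × 550 × 7.07 × 110 × 10⁻³ = 256.6 kN (transverse, base value).
(i) R_nwl + R_nwt = 1097 kN; (ii) 0.85 R_nwl + 1.5 R_nwt = 1099 kN.
R_n = max = 1099 kN [governs: (ii)]; φR_n = 824.2 kN.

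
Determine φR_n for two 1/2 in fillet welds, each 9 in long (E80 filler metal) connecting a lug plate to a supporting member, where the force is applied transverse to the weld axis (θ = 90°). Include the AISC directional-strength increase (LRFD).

E80XX → F_EXX = 80 ksi.
t_e = 0.707 × 0.5 = 0.3535 in; A_we = 0.3535 × 18 = 6.363 in².
Directional factor: 1.0 + 0.5 sin^1.5(90°) = 1.5.
F_nw = 0.6 × 80 × 1.5 = 72 ksi.
φR_n = 0.75 × 72 × 6.363 = 343.6 kips.

φR_n ≈ 344 kips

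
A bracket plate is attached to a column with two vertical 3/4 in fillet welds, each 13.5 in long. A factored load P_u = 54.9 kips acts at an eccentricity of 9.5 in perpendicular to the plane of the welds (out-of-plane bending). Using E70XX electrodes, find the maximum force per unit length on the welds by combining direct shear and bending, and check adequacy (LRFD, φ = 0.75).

E70XX → F_EXX = 70 ksi.
L_w = 2 × 13.5 = 27 in; section modulus (unit throat) S = 2 × L²/6 = 60.75 in².
Direct shear f_v = P/L_w = 54.9/27 = 2.033 kip/in.
Moment M = P × e = 54.9 × 9.5 = 521.55 kip·in; bending f_b = M/S = 8.585 kip/in.
f_max = √(f_v² + f_b²) = √(2.033² + 8.585²) = 8.823 kip/in.
φr_n = 0.75 × 0.6 × 70 × (0.707 × 0.75) = 16.7 kip/in → adequate.

f_max ≈ 8.82 kip/in; adequate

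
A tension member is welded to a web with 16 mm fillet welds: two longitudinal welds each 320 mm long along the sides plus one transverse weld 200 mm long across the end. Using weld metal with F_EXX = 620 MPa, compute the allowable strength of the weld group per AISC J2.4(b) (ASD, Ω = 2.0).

R_n/Ω ≈ 1780 kN

t_e = 0.707 × 16 = 11.31 mm.
R_nwl = 0.6 × 620 × 11.31 × 640 × 10⁻³ = 2693 kN (longitudinal, 2 welds).
R_nwt = 0.6 × 620 × 11.31 × 200 × 10⁻³ = 841.6 kN (transverse, base value).
(i) R_nwl + R_nwt = 3535 kN; (ii) 0.85 R_nwl + 1.5 R_nwt = 3552 kN.
R_n = max = 3552 kN [governs: (ii)]; R_n/Ω = 1776 kN.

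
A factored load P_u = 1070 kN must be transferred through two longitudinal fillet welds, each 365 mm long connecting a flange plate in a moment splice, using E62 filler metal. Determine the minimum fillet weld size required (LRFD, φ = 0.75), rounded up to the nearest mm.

E62XX → F_EXX = 620 MPa.
Total weld length L = 730 mm.
Required throat t_e = P_u / (φ × 0.6 F_EXX × L) = 1070 / (0.75 × 0.6 × 620 × 730 × 10⁻³) = 5.254 mm.
Required leg w = t_e / 0.707 = 7.431 mm → use 8 mm.

w = 8 mm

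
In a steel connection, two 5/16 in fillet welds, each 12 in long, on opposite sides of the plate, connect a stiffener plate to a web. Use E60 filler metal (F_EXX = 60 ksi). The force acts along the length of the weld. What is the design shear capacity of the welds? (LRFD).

Effective throat t_e = 0.707 × 0.3125 = 0.2209 in.
Total length L = 24 in; A_we = 0.2209 × 24 = 5.302 in².
F_nw = 0.6 F_EXX = 0.6 × 60 = 36 ksi.
φR_n = 0.75 × 36 × 5.302 = 143.2 kips.

φR_n ≈ 143 kips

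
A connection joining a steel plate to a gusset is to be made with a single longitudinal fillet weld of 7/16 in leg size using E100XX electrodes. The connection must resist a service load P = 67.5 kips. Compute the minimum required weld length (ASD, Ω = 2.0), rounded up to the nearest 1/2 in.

L = 7.5 in

E100XX → F_EXX = 100 ksi.
Throat t_e = 0.707 × 0.4375 = 0.3093 in.
r_n/Ω = (0.6 × 100 × 0.3093) / 2.0 = 9.279 kip/in.
L_req = P / (r_n/Ω) = 67.5 / 9.279 = 7.274 in total.
Round up → use L = 7.5 in.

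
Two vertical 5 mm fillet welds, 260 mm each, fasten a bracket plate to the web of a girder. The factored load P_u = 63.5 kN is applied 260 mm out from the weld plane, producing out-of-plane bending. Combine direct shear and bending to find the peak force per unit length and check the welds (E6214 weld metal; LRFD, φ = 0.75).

f_max ≈ 743 N/mm; adequate

E62XX → F_EXX = 620 MPa.
L_w = 2 × 260 = 520 mm; section modulus (unit throat) S = 2 × L²/6 = 22530 mm².
Direct shear f_v = P/L_w = 63.5×10³/520 = 122.1 N/mm.
Moment M = P × e = 63.5×10³ × 260 = 16510000 N·mm; bending f_b = M/S = 732.7 N/mm.
f_max = √(f_v² + f_b²) = √(122.1² + 732.7²) = 742.8 N/mm.
φr_n = 0.75 × 0.6 × 620 × (0.707 × 5) = 986.3 N/mm → adequate.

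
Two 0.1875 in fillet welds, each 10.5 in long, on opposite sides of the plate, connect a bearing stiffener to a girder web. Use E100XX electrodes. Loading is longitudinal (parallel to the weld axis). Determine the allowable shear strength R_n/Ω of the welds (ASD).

E100XX → F_EXX = 100 ksi.
Effective throat t_e = 0.707 × 0.1875 = 0.1326 in.
Total length L = 21 in; A_we = 0.1326 × 21 = 2.784 in².
F_nw = 0.6 F_EXX = 0.6 × 100 = 60 ksi.
R_n = 60 × 2.784 = 167 kips; R_n/Ω = 167/2.0 = 83.51 kips.

R_n/Ω ≈ 83.5 kips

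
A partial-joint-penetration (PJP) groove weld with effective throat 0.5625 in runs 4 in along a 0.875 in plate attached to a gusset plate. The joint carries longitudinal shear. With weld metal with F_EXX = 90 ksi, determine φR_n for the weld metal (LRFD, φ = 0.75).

φR_n ≈ 91.1 kip

Effective throat (given) t_e = 0.5625 in.
A_we = 0.5625 × 4 = 2.25 in².
F_nw = 0.6 F_EXX = 54 ksi.
φR_n = 0.75 × 54 × 2.25 = 91.12 kip.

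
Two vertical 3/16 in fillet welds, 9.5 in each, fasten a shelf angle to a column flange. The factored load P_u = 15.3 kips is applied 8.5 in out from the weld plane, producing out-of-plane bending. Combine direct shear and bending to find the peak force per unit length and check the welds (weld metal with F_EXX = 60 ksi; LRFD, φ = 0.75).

L_w = 2 × 9.5 = 19 in; section modulus (unit throat) S = 2 × L²/6 = 30.08 in².
Direct shear f_v = P/L_w = 15.3/19 = 0.8053 kip/in.
Moment M = P × e = 15.3 × 8.5 = 130.05 kip·in; bending f_b = M/S = 4.323 kip/in.
f_max = √(f_v² + f_b²) = √(0.8053² + 4.323²) = 4.397 kip/in.
φr_n = 0.75 × 0.6 × 60 × (0.707 × 0.1875) = 3.579 kip/in → NOT adequate.

f_max ≈ 4.4 kip/in; NOT adequate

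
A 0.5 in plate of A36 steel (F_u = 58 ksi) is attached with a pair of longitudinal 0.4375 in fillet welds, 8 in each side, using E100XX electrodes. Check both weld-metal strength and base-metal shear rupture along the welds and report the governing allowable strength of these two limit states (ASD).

R_n/Ω ≈ 139 kips (base-metal shear rupture governs)

E100XX → F_EXX = 100 ksi.
t_e = 0.707 × 0.4375 = 0.3093 in; L = 16 in.
Weld metal: R_n/Ω = (1/2.0) × 0.6 × 100 × 0.3093 × 16 = 148.5 kips.
Base metal (shear rupture): R_n/Ω = (1/2.0) × 0.6 × 58 × 0.5 × 16 = 139.2 kips.
Governing: base-metal shear rupture.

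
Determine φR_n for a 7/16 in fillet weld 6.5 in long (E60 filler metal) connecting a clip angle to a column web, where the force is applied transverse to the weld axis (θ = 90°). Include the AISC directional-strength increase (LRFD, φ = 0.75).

E60XX → F_EXX = 60 ksi.
t_e = 0.707 × 0.4375 = 0.3093 in; A_we = 0.3093 × 6.5 = 2.011 in².
Directional factor: 1.0 + 0.5 sin^1.5(90°) = 1.5.
F_nw = 0.6 × 60 × 1.5 = 54 ksi.
φR_n = 0.75 × 54 × 2.011 = 81.43 kips.

φR_n ≈ 81.4 kips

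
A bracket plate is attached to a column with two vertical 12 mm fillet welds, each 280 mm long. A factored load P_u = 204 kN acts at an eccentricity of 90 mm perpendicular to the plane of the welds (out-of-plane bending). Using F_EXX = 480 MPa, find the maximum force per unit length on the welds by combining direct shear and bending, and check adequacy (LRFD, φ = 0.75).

f_max ≈ 791 N/mm; adequate

L_w = 2 × 280 = 560 mm; section modulus (unit throat) S = 2 × L²/6 = 26130 mm².
Direct shear f_v = P/L_w = 204×10³/560 = 364.3 N/mm.
Moment M = P × e = 204×10³ × 90 = 18360000 N·mm; bending f_b = M/S = 702.6 N/mm.
f_max = √(f_v² + f_b²) = √(364.3² + 702.6²) = 791.4 N/mm.
φr_n = 0.75 × 0.6 × 480 × (0.707 × 12) = 1833 N/mm → adequate.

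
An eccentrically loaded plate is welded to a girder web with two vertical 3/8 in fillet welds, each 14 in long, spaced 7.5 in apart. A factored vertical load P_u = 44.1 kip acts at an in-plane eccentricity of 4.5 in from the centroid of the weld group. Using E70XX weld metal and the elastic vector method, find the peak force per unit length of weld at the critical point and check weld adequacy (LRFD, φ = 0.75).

E70XX → F_EXX = 70 ksi.
Total weld length L_w = 28 in. Treat welds as unit-width lines.
Polar moment about centroid: J = 2[d³/12 + d(b/2)²] = 2[14³/12 + 14×3.75²] = 851.1 in³.
Direct shear f_v = P/L_w = 44.1 / 28 = 1.575 kip/in (vertical).
Torsion M = P·e = 44.1 × 4.5 = 198.45 kip·in.
Critical point at (x, y) = (3.75, 7) from centroid. f_tx = M·y/J = 1.632 kip/in; f_ty = M·x/J = 0.8744 kip/in.
Resultant f_max = √[f_tx² + (f_v + f_ty)²] = √[1.632² + (1.575 + 0.8744)²] = 2.943 kip/in.
Capacity per unit length: φr_n = 0.75 × 0.6 × 70 × (0.707 × 0.375) = 8.351 kip/in.
2.943 ≤ 8.351 → adequate.

f_max ≈ 2.94 kip/in; adequate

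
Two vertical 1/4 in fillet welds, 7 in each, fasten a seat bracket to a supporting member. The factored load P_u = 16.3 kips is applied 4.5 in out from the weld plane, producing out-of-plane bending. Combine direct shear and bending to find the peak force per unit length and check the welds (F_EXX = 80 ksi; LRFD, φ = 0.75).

f_max ≈ 4.64 kip/in; adequate

L_w = 2 × 7 = 14 in; section modulus (unit throat) S = 2 × L²/6 = 16.33 in².
Direct shear f_v = P/L_w = 16.3/14 = 1.164 kip/in.
Moment M = P × e = 16.3 × 4.5 = 73.35 kip·in; bending f_b = M/S = 4.491 kip/in.
f_max = √(f_v² + f_b²) = √(1.164² + 4.491²) = 4.639 kip/in.
φr_n = 0.75 × 0.6 × 80 × (0.707 × 0.25) = 6.363 kip/in → adequate.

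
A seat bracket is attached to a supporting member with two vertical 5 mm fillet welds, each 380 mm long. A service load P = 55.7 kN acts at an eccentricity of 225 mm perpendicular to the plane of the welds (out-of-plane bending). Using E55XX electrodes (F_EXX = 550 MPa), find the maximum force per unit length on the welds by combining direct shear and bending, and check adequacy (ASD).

f_max ≈ 270 N/mm; adequate

L_w = 2 × 380 = 760 mm; section modulus (unit throat) S = 2 × L²/6 = 48130 mm².
Direct shear f_v = P/L_w = 55.7×10³/760 = 73.29 N/mm.
Moment M = P × e = 55.7×10³ × 225 = 12532000 N·mm; bending f_b = M/S = 260.4 N/mm.
f_max = √(f_v² + f_b²) = √(73.29² + 260.4²) = 270.5 N/mm.
r_n/Ω = (1/2.0) × 0.6 × 550 × (0.707 × 5) = 583.3 N/mm → adequate.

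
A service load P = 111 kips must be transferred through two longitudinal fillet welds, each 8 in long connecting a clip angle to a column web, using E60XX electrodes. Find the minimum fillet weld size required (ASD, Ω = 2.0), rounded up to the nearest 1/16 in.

E60XX → F_EXX = 60 ksi.
Total weld length L = 16 in.
Required throat t_e = P × Ω / (0.6 F_EXX × L) = 111 × 2.0 / (0.6 × 60 × 16) = 0.3854 in.
Required leg w = t_e / 0.707 = 0.5451 in → use 9/16 in.

w = 9/16 in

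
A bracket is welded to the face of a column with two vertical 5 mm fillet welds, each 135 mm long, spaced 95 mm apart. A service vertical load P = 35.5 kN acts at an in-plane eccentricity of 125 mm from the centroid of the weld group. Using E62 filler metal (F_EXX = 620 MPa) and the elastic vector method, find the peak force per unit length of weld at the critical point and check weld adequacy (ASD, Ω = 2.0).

Total weld length L_w = 270 mm. Treat welds as unit-width lines.
Polar moment about centroid: J = 2[d³/12 + d(b/2)²] = 2[135³/12 + 135×47.5²] = 1019000 mm³.
Direct shear f_v = P/L_w = 35.5×10³ / 270 = 131.5 N/mm (vertical).
Torsion M = P·e = 35.5×10³ × 125 = 4437500 N·mm.
Critical point at (x, y) = (47.5, 67.5) from centroid. f_tx = M·y/J = 293.9 N/mm; f_ty = M·x/J = 206.8 N/mm.
Resultant f_max = √[f_tx² + (f_v + f_ty)²] = √[293.9² + (131.5 + 206.8)²] = 448.1 N/mm.
Capacity per unit length: r_n/Ω = (1/2.0) × 0.6 × 620 × (0.707 × 5) = 657.5 N/mm.
448.1 ≤ 657.5 → adequate.

f_max ≈ 448 N/mm; adequate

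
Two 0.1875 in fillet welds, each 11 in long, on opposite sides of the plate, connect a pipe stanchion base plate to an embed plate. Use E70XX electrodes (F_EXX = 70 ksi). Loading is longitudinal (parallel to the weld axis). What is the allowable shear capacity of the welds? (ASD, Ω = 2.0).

R_n/Ω ≈ 61.2 kips

Effective throat t_e = 0.707 × 0.1875 = 0.1326 in.
Total length L = 22 in; A_we = 0.1326 × 22 = 2.916 in².
F_nw = 0.6 F_EXX = 0.6 × 70 = 42 ksi.
R_n = 42 × 2.916 = 122.5 kips; R_n/Ω = 122.5/2.0 = 61.24 kips.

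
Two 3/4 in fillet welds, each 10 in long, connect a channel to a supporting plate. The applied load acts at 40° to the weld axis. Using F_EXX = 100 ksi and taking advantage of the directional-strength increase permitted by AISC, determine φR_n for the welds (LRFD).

t_e = 0.707 × 0.75 = 0.5302 in; A_we = 0.5302 × 20 = 10.61 in².
Directional factor: 1.0 + 0.5 sin^1.5(40°) = 1.258.
F_nw = 0.6 × 100 × 1.258 = 75.46 ksi.
φR_n = 0.75 × 75.46 × 10.61 = 600.2 kips.

φR_n ≈ 600 kips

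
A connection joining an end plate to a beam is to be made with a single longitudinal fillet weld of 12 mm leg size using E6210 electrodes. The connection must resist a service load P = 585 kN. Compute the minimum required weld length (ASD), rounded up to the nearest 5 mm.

E62XX → F_EXX = 620 MPa.
Throat t_e = 0.707 × 12 = 8.484 mm.
r_n/Ω = (0.6 × 620 × 8.484) / 2.0 = 1578 N/mm = 1.578 kN/mm.
L_req = P / (r_n/Ω) = 585 / 1.578 = 370.7 mm total.
Round up → use L = 375 mm.

L = 375 mm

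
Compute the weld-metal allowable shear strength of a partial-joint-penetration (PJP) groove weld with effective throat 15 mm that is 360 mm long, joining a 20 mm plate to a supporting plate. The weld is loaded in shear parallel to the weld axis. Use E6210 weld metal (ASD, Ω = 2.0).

E62XX → F_EXX = 620 MPa.
Effective throat (given) t_e = 15 mm.
A_we = 15 × 360 = 5400 mm².
F_nw = 0.6 F_EXX = 372 MPa.
R_n/Ω = (372 × 5400) / 2.0 × 10⁻³ = 1004 kN.

R_n/Ω ≈ 1000 kN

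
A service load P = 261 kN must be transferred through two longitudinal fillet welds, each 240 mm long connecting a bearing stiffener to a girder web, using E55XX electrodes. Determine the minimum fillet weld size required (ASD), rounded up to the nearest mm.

E55XX → F_EXX = 550 MPa.
Total weld length L = 480 mm.
Required throat t_e = P × Ω / (0.6 F_EXX × L) = 261 × 2.0 / (0.6 × 550 × 480 × 10⁻³) = 3.295 mm.
Required leg w = t_e / 0.707 = 4.661 mm → use 5 mm.

w = 5 mm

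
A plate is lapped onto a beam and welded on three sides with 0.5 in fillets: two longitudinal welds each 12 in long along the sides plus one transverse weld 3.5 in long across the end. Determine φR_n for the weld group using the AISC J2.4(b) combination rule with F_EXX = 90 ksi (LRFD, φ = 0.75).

t_e = 0.707 × 0.5 = 0.3535 in.
R_nwl = 0.6 × 90 × 0.3535 × 24 = 458.1 kip (longitudinal, 2 welds).
R_nwt = 0.6 × 90 × 0.3535 × 3.5 = 66.81 kip (transverse, base value).
(i) R_nwl + R_nwt = 524.9 kip; (ii) 0.85 R_nwl + 1.5 R_nwt = 489.6 kip.
R_n = max = 524.9 kip [governs: (i)]; φR_n = 393.7 kip.

φR_n ≈ 394 kip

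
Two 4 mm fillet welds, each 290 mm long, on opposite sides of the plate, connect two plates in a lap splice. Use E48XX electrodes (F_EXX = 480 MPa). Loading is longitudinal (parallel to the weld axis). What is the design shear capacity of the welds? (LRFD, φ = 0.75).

φR_n ≈ 354 kN

Effective throat t_e = 0.707 × 4 = 2.828 mm.
Total length L = 580 mm; A_we = 2.828 × 580 = 1640 mm².
F_nw = 0.6 F_EXX = 0.6 × 480 = 288 MPa.
φR_n = 0.75 × 288 × 1640 × 10⁻³ = 354.3 kN.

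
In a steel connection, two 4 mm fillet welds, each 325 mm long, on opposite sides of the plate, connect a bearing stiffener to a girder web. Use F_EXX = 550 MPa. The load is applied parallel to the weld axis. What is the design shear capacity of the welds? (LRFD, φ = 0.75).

Effective throat t_e = 0.707 × 4 = 2.828 mm.
Total length L = 650 mm; A_we = 2.828 × 650 = 1838 mm².
F_nw = 0.6 F_EXX = 0.6 × 550 = 330 MPa.
φR_n = 0.75 × 330 × 1838 × 10⁻³ = 455 kN.

φR_n ≈ 455 kN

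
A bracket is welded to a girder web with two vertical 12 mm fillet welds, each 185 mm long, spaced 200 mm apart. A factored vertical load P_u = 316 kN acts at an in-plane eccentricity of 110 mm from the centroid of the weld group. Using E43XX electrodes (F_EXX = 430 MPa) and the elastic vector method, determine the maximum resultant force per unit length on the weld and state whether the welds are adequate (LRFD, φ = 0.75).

Total weld length L_w = 370 mm. Treat welds as unit-width lines.
Polar moment about centroid: J = 2[d³/12 + d(b/2)²] = 2[185³/12 + 185×100²] = 4755000 mm³.
Direct shear f_v = P/L_w = 316×10³ / 370 = 854.1 N/mm (vertical).
Torsion M = P·e = 316×10³ × 110 = 34760000 N·mm.
Critical point at (x, y) = (100, 92.5) from centroid. f_tx = M·y/J = 676.2 N/mm; f_ty = M·x/J = 731 N/mm.
Resultant f_max = √[f_tx² + (f_v + f_ty)²] = √[676.2² + (854.1 + 731)²] = 1723 N/mm.
Capacity per unit length: φr_n = 0.75 × 0.6 × 430 × (0.707 × 12) = 1642 N/mm.
1723 > 1642 → NOT adequate.

f_max ≈ 1720 N/mm; NOT adequate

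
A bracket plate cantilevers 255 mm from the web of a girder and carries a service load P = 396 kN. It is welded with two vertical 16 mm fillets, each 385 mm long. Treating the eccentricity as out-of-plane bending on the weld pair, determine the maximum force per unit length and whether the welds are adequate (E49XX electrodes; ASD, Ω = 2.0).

E49XX → F_EXX = 490 MPa.
L_w = 2 × 385 = 770 mm; section modulus (unit throat) S = 2 × L²/6 = 49410 mm².
Direct shear f_v = P/L_w = 396×10³/770 = 514.3 N/mm.
Moment M = P × e = 396×10³ × 255 = 100980000 N·mm; bending f_b = M/S = 2044 N/mm.
f_max = √(f_v² + f_b²) = √(514.3² + 2044²) = 2107 N/mm.
r_n/Ω = (1/2.0) × 0.6 × 490 × (0.707 × 16) = 1663 N/mm → NOT adequate.

f_max ≈ 2110 N/mm; NOT adequate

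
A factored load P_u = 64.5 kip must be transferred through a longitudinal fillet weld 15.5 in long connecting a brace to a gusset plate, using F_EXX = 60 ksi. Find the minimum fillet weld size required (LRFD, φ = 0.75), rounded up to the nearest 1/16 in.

w = 1/4 in

Total weld length L = 15.5 in.
Required throat t_e = P_u / (φ × 0.6 F_EXX × L) = 64.5 / (0.75 × 0.6 × 60 × 15.5) = 0.1541 in.
Required leg w = t_e / 0.707 = 0.218 in → use 1/4 in.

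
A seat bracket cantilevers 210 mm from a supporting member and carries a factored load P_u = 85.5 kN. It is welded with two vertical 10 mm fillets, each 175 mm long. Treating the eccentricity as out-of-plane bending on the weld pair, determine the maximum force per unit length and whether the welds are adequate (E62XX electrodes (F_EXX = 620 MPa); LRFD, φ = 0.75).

f_max ≈ 1780 N/mm; adequate

L_w = 2 × 175 = 350 mm; section modulus (unit throat) S = 2 × L²/6 = 10210 mm².
Direct shear f_v = P/L_w = 85.5×10³/350 = 244.3 N/mm.
Moment M = P × e = 85.5×10³ × 210 = 17955000 N·mm; bending f_b = M/S = 1759 N/mm.
f_max = √(f_v² + f_b²) = √(244.3² + 1759²) = 1776 N/mm.
φr_n = 0.75 × 0.6 × 620 × (0.707 × 10) = 1973 N/mm → adequate.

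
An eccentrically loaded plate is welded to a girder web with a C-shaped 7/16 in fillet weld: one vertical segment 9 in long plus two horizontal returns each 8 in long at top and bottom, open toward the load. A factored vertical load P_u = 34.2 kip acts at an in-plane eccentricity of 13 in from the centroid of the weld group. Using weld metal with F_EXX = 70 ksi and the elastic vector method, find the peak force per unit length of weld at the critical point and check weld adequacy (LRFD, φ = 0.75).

f_max ≈ 6.69 kip/in; adequate

Total weld length L_w = 25 in. Treat welds as unit-width lines.
Centroid: x̄ = 2×8×4 / 25 = 2.56 in from the vertical weld.
Polar moment about centroid: J = I_x + I_y = [9³/12 + 2×8×4.5²] + [9×2.56² + 2(8³/12 + 8×1.44²)] = 562.2 in³.
Direct shear f_v = P/L_w = 34.2 / 25 = 1.368 kip/in (vertical).
Torsion M = P·e = 34.2 × 13 = 444.6 kip·in.
Critical point at (x, y) = (5.44, 4.5) from centroid. f_tx = M·y/J = 3.558 kip/in; f_ty = M·x/J = 4.302 kip/in.
Resultant f_max = √[f_tx² + (f_v + f_ty)²] = √[3.558² + (1.368 + 4.302)²] = 6.694 kip/in.
Capacity per unit length: φr_n = 0.75 × 0.6 × 70 × (0.707 × 0.4375) = 9.743 kip/in.
6.694 ≤ 9.743 → adequate.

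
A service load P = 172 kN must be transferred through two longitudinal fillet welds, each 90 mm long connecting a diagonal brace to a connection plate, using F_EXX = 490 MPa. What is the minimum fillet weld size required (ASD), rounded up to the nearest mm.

w = 10 mm

Total weld length L = 180 mm.
Required throat t_e = P × Ω / (0.6 F_EXX × L) = 172 × 2.0 / (0.6 × 490 × 180 × 10⁻³) = 6.5 mm.
Required leg w = t_e / 0.707 = 9.194 mm → use 10 mm.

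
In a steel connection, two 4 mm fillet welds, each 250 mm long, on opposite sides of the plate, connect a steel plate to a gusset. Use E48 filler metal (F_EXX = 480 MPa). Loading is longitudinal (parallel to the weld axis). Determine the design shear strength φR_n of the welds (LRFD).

Effective throat t_e = 0.707 × 4 = 2.828 mm.
Total length L = 500 mm; A_we = 2.828 × 500 = 1414 mm².
F_nw = 0.6 F_EXX = 0.6 × 480 = 288 MPa.
φR_n = 0.75 × 288 × 1414 × 10⁻³ = 305.4 kN.

φR_n ≈ 305 kN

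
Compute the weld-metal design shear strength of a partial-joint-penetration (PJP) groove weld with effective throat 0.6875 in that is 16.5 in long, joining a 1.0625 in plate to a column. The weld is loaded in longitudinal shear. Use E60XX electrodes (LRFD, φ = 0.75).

φR_n ≈ 306 kip

E60XX → F_EXX = 60 ksi.
Effective throat (given) t_e = 0.6875 in.
A_we = 0.6875 × 16.5 = 11.34 in².
F_nw = 0.6 F_EXX = 36 ksi.
φR_n = 0.75 × 36 × 11.34 = 306.3 kip.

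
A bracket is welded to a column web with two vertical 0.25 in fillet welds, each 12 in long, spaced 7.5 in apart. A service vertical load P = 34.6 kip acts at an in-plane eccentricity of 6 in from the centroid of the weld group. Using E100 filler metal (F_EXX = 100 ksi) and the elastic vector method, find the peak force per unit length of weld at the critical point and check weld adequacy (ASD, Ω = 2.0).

Total weld length L_w = 24 in. Treat welds as unit-width lines.
Polar moment about centroid: J = 2[d³/12 + d(b/2)²] = 2[12³/12 + 12×3.75²] = 625.5 in³.
Direct shear f_v = P/L_w = 34.6 / 24 = 1.442 kip/in (vertical).
Torsion M = P·e = 34.6 × 6 = 207.6 kip·in.
Critical point at (x, y) = (3.75, 6) from centroid. f_tx = M·y/J = 1.991 kip/in; f_ty = M·x/J = 1.245 kip/in.
Resultant f_max = √[f_tx² + (f_v + f_ty)²] = √[1.991² + (1.442 + 1.245)²] = 3.344 kip/in.
Capacity per unit length: r_n/Ω = (1/2.0) × 0.6 × 100 × (0.707 × 0.25) = 5.302 kip/in.
3.344 ≤ 5.302 → adequate.

f_max ≈ 3.34 kip/in; adequate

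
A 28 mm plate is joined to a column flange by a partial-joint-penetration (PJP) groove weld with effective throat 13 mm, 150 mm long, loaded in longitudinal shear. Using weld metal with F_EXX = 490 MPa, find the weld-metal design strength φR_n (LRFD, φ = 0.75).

Effective throat (given) t_e = 13 mm.
A_we = 13 × 150 = 1950 mm².
F_nw = 0.6 F_EXX = 294 MPa.
φR_n = 0.75 × 294 × 1950 × 10⁻³ = 430 kN.

φR_n ≈ 430 kN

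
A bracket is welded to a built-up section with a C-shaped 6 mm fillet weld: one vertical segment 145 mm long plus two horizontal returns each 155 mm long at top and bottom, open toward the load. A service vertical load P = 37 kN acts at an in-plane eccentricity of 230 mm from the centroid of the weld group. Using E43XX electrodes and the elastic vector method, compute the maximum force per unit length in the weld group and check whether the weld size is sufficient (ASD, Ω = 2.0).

f_max ≈ 413 N/mm; adequate

E43XX → F_EXX = 430 MPa.
Total weld length L_w = 455 mm. Treat welds as unit-width lines.
Centroid: x̄ = 2×155×77.5 / 455 = 52.8 mm from the vertical weld.
Polar moment about centroid: J = I_x + I_y = [145³/12 + 2×155×72.5²] + [145×52.8² + 2(155³/12 + 155×24.7²)] = 3098000 mm³.
Direct shear f_v = P/L_w = 37×10³ / 455 = 81.32 N/mm (vertical).
Torsion M = P·e = 37×10³ × 230 = 8510000 N·mm.
Critical point at (x, y) = (102.2, 72.5) from centroid. f_tx = M·y/J = 199.2 N/mm; f_ty = M·x/J = 280.8 N/mm.
Resultant f_max = √[f_tx² + (f_v + f_ty)²] = √[199.2² + (81.32 + 280.8)²] = 413.3 N/mm.
Capacity per unit length: r_n/Ω = (1/2.0) × 0.6 × 430 × (0.707 × 6) = 547.2 N/mm.
413.3 ≤ 547.2 → adequate.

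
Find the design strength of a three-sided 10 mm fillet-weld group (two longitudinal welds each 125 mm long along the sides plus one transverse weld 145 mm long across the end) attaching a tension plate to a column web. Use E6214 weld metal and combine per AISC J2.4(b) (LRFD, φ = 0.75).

φR_n ≈ 848 kN

E62XX → F_EXX = 620 MPa.
t_e = 0.707 × 10 = 7.07 mm.
R_nwl = 0.6 × 620 × 7.07 × 250 × 10⁻³ = 657.5 kN (longitudinal, 2 welds).
R_nwt = 0.6 × 620 × 7.07 × 145 × 10⁻³ = 381.4 kN (transverse, base value).
(i) R_nwl + R_nwt = 1039 kN; (ii) 0.85 R_nwl + 1.5 R_nwt = 1131 kN.
R_n = max = 1131 kN [governs: (ii)]; φR_n = 848.2 kN.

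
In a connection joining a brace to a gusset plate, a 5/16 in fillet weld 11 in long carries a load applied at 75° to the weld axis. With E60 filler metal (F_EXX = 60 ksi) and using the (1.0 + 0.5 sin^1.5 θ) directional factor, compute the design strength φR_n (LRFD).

φR_n ≈ 96.8 kips

t_e = 0.707 × 0.3125 = 0.2209 in; A_we = 0.2209 × 11 = 2.43 in².
Directional factor: 1.0 + 0.5 sin^1.5(75°) = 1.475.
F_nw = 0.6 × 60 × 1.475 = 53.09 ksi.
φR_n = 0.75 × 53.09 × 2.43 = 96.77 kips.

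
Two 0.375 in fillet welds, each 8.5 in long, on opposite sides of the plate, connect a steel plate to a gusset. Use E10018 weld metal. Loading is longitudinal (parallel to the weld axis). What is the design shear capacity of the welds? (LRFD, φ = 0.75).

E100XX → F_EXX = 100 ksi.
Effective throat t_e = 0.707 × 0.375 = 0.2651 in.
Total length L = 17 in; A_we = 0.2651 × 17 = 4.507 in².
F_nw = 0.6 F_EXX = 0.6 × 100 = 60 ksi.
φR_n = 0.75 × 60 × 4.507 = 202.8 kips.

φR_n ≈ 203 kips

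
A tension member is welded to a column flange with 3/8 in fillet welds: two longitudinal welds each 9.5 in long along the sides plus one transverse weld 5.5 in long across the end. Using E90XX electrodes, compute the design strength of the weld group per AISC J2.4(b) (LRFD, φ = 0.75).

E90XX → F_EXX = 90 ksi.
t_e = 0.707 × 0.375 = 0.2651 in.
R_nwl = 0.6 × 90 × 0.2651 × 19 = 272 kips (longitudinal, 2 welds).
R_nwt = 0.6 × 90 × 0.2651 × 5.5 = 78.74 kips (transverse, base value).
(i) R_nwl + R_nwt = 350.8 kips; (ii) 0.85 R_nwl + 1.5 R_nwt = 349.3 kips.
R_n = max = 350.8 kips [governs: (i)]; φR_n = 263.1 kips.

φR_n ≈ 263 kips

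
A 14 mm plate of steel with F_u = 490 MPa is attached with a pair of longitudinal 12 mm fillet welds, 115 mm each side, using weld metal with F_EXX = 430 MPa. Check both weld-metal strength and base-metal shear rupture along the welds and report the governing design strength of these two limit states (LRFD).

φR_n ≈ 378 kN (weld metal governs)

t_e = 0.707 × 12 = 8.484 mm; L = 230 mm.
Weld metal: φR_n = 0.75 × 0.6 × 430 × 8.484 × 230 × 10⁻³ = 377.6 kN.
Base metal (shear rupture): φR_n = 0.75 × 0.6 × 490 × 14 × 230 × 10⁻³ = 710 kN.
Governing: weld metal.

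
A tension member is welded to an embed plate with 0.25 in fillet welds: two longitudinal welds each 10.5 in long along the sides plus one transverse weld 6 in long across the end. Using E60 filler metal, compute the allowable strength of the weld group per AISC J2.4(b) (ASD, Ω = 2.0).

E60XX → F_EXX = 60 ksi.
t_e = 0.707 × 0.25 = 0.1767 in.
R_nwl = 0.6 × 60 × 0.1767 × 21 = 133.6 kip (longitudinal, 2 welds).
R_nwt = 0.6 × 60 × 0.1767 × 6 = 38.18 kip (transverse, base value).
(i) R_nwl + R_nwt = 171.8 kip; (ii) 0.85 R_nwl + 1.5 R_nwt = 170.8 kip.
R_n = max = 171.8 kip [governs: (i)]; R_n/Ω = 85.9 kip.

R_n/Ω ≈ 85.9 kip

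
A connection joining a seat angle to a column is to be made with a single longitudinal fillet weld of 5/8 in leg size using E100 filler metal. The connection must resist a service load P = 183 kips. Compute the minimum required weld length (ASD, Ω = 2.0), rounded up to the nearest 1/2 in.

E100XX → F_EXX = 100 ksi.
Throat t_e = 0.707 × 0.625 = 0.4419 in.
r_n/Ω = (0.6 × 100 × 0.4419) / 2.0 = 13.26 kip/in.
L_req = P / (r_n/Ω) = 183 / 13.26 = 13.8 in total.
Round up → use L = 14 in.

L = 14 in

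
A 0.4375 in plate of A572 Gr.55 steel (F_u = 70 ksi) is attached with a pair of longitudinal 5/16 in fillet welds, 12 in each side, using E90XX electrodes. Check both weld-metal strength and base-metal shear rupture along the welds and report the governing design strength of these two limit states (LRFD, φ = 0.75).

φR_n ≈ 215 kip (weld metal governs)

E90XX → F_EXX = 90 ksi.
t_e = 0.707 × 0.3125 = 0.2209 in; L = 24 in.
Weld metal: φR_n = 0.75 × 0.6 × 90 × 0.2209 × 24 = 214.8 kip.
Base metal (shear rupture): φR_n = 0.75 × 0.6 × 70 × 0.4375 × 24 = 330.8 kip.
Governing: weld metal.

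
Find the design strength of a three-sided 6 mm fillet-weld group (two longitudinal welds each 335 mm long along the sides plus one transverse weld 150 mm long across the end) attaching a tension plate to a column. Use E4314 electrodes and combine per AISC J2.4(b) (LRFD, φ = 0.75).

φR_n ≈ 673 kN

E43XX → F_EXX = 430 MPa.
t_e = 0.707 × 6 = 4.242 mm.
R_nwl = 0.6 × 430 × 4.242 × 670 × 10⁻³ = 733.3 kN (longitudinal, 2 welds).
R_nwt = 0.6 × 430 × 4.242 × 150 × 10⁻³ = 164.2 kN (transverse, base value).
(i) R_nwl + R_nwt = 897.4 kN; (ii) 0.85 R_nwl + 1.5 R_nwt = 869.5 kN.
R_n = max = 897.4 kN [governs: (i)]; φR_n = 673.1 kN.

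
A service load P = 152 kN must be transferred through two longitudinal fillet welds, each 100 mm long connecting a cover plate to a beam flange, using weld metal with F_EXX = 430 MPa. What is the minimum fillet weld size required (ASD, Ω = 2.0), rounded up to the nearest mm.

Total weld length L = 200 mm.
Required throat t_e = P × Ω / (0.6 F_EXX × L) = 152 × 2.0 / (0.6 × 430 × 200 × 10⁻³) = 5.891 mm.
Required leg w = t_e / 0.707 = 8.333 mm → use 9 mm.

w = 9 mm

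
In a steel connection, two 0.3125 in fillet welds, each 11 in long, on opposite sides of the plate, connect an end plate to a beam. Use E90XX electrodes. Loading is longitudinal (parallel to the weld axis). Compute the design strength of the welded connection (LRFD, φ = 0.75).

φR_n ≈ 197 kips

E90XX → F_EXX = 90 ksi.
Effective throat t_e = 0.707 × 0.3125 = 0.2209 in.
Total length L = 22 in; A_we = 0.2209 × 22 = 4.861 in².
F_nw = 0.6 F_EXX = 0.6 × 90 = 54 ksi.
φR_n = 0.75 × 54 × 4.861 = 196.9 kips.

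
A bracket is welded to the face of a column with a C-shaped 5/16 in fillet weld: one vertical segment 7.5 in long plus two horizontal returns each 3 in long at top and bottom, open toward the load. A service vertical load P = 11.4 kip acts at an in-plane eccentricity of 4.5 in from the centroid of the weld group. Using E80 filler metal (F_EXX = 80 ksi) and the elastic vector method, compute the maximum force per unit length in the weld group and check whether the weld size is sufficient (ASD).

Total weld length L_w = 13.5 in. Treat welds as unit-width lines.
Centroid: x̄ = 2×3×1.5 / 13.5 = 0.6667 in from the vertical weld.
Polar moment about centroid: J = I_x + I_y = [7.5³/12 + 2×3×3.75²] + [7.5×0.6667² + 2(3³/12 + 3×0.8333²)] = 131.5 in³.
Direct shear f_v = P/L_w = 11.4 / 13.5 = 0.8444 kip/in (vertical).
Torsion M = P·e = 11.4 × 4.5 = 51.3 kip·in.
Critical point at (x, y) = (2.333, 3.75) from centroid. f_tx = M·y/J = 1.463 kip/in; f_ty = M·x/J = 0.91 kip/in.
Resultant f_max = √[f_tx² + (f_v + f_ty)²] = √[1.463² + (0.8444 + 0.91)²] = 2.284 kip/in.
Capacity per unit length: r_n/Ω = (1/2.0) × 0.6 × 80 × (0.707 × 0.3125) = 5.302 kip/in.
2.284 ≤ 5.302 → adequate.

f_max ≈ 2.28 kip/in; adequate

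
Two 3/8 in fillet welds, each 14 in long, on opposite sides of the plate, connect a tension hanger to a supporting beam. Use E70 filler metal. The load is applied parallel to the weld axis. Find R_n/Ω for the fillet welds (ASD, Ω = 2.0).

R_n/Ω ≈ 156 kip

E70XX → F_EXX = 70 ksi.
Effective throat t_e = 0.707 × 0.375 = 0.2651 in.
Total length L = 28 in; A_we = 0.2651 × 28 = 7.423 in².
F_nw = 0.6 F_EXX = 0.6 × 70 = 42 ksi.
R_n = 42 × 7.423 = 311.8 kip; R_n/Ω = 311.8/2.0 = 155.9 kip.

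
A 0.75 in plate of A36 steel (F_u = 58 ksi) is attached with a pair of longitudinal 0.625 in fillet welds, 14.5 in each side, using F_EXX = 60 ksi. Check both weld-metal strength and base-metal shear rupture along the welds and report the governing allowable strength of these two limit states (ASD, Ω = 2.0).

t_e = 0.707 × 0.625 = 0.4419 in; L = 29 in.
Weld metal: R_n/Ω = (1/2.0) × 0.6 × 60 × 0.4419 × 29 = 230.7 kips.
Base metal (shear rupture): R_n/Ω = (1/2.0) × 0.6 × 58 × 0.75 × 29 = 378.4 kips.
Governing: weld metal.

R_n/Ω ≈ 231 kips (weld metal governs)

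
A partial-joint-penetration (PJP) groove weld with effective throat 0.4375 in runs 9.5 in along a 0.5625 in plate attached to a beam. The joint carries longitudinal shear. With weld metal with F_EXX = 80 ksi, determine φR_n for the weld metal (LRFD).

Effective throat (given) t_e = 0.4375 in.
A_we = 0.4375 × 9.5 = 4.156 in².
F_nw = 0.6 F_EXX = 48 ksi.
φR_n = 0.75 × 48 × 4.156 = 149.6 kips.

φR_n ≈ 150 kips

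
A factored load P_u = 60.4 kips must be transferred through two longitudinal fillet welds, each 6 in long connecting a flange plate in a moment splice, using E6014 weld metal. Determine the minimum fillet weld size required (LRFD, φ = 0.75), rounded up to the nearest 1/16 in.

w = 5/16 in

E60XX → F_EXX = 60 ksi.
Total weld length L = 12 in.
Required throat t_e = P_u / (φ × 0.6 F_EXX × L) = 60.4 / (0.75 × 0.6 × 60 × 12) = 0.1864 in.
Required leg w = t_e / 0.707 = 0.2637 in → use 5/16 in.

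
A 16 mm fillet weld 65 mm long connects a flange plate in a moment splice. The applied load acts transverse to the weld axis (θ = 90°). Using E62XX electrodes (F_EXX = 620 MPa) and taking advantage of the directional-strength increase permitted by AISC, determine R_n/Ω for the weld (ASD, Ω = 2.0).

t_e = 0.707 × 16 = 11.31 mm; A_we = 11.31 × 65 = 735.3 mm².
Directional factor: 1.0 + 0.5 sin^1.5(90°) = 1.5.
F_nw = 0.6 × 620 × 1.5 = 558 MPa.
R_n/Ω = (558 × 735.3) / 2.0 × 10⁻³ = 205.1 kN.

R_n/Ω ≈ 205 kN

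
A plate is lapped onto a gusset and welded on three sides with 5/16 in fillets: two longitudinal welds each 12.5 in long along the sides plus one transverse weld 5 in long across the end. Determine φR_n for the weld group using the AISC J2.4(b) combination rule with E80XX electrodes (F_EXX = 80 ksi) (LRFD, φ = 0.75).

φR_n ≈ 239 kips

t_e = 0.707 × 0.3125 = 0.2209 in.
R_nwl = 0.6 × 80 × 0.2209 × 25 = 265.1 kips (longitudinal, 2 welds).
R_nwt = 0.6 × 80 × 0.2209 × 5 = 53.02 kips (transverse, base value).
(i) R_nwl + R_nwt = 318.1 kips; (ii) 0.85 R_nwl + 1.5 R_nwt = 304.9 kips.
R_n = max = 318.1 kips [governs: (i)]; φR_n = 238.6 kips.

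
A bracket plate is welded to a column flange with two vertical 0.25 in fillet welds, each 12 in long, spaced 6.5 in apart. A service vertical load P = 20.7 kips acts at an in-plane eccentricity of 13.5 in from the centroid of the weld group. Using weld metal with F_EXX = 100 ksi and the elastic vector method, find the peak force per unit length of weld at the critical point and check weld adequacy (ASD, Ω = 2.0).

f_max ≈ 4 kip/in; adequate

Total weld length L_w = 24 in. Treat welds as unit-width lines.
Polar moment about centroid: J = 2[d³/12 + d(b/2)²] = 2[12³/12 + 12×3.25²] = 541.5 in³.
Direct shear f_v = P/L_w = 20.7 / 24 = 0.8625 kip/in (vertical).
Torsion M = P·e = 20.7 × 13.5 = 279.45 kip·in.
Critical point at (x, y) = (3.25, 6) from centroid. f_tx = M·y/J = 3.096 kip/in; f_ty = M·x/J = 1.677 kip/in.
Resultant f_max = √[f_tx² + (f_v + f_ty)²] = √[3.096² + (0.8625 + 1.677)²] = 4.005 kip/in.
Capacity per unit length: r_n/Ω = (1/2.0) × 0.6 × 100 × (0.707 × 0.25) = 5.302 kip/in.
4.005 ≤ 5.302 → adequate.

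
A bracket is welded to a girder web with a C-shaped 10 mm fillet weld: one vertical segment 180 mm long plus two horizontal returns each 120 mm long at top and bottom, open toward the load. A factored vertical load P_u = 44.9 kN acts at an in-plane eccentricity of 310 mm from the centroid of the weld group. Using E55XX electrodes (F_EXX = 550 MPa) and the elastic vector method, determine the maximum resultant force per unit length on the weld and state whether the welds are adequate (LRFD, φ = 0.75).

Total weld length L_w = 420 mm. Treat welds as unit-width lines.
Centroid: x̄ = 2×120×60 / 420 = 34.29 mm from the vertical weld.
Polar moment about centroid: J = I_x + I_y = [180³/12 + 2×120×90²] + [180×34.29² + 2(120³/12 + 120×25.71²)] = 3088000 mm³.
Direct shear f_v = P/L_w = 44.9×10³ / 420 = 106.9 N/mm (vertical).
Torsion M = P·e = 44.9×10³ × 310 = 13919000 N·mm.
Critical point at (x, y) = (85.71, 90) from centroid. f_tx = M·y/J = 405.6 N/mm; f_ty = M·x/J = 386.3 N/mm.
Resultant f_max = √[f_tx² + (f_v + f_ty)²] = √[405.6² + (106.9 + 386.3)²] = 638.6 N/mm.
Capacity per unit length: φr_n = 0.75 × 0.6 × 550 × (0.707 × 10) = 1750 N/mm.
638.6 ≤ 1750 → adequate.

f_max ≈ 639 N/mm; adequate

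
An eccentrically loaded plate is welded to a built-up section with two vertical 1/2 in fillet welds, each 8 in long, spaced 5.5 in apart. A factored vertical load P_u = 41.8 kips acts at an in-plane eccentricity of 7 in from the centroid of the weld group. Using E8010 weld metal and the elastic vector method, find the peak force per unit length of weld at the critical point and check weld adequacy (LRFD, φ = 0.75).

E80XX → F_EXX = 80 ksi.
Total weld length L_w = 16 in. Treat welds as unit-width lines.
Polar moment about centroid: J = 2[d³/12 + d(b/2)²] = 2[8³/12 + 8×2.75²] = 206.3 in³.
Direct shear f_v = P/L_w = 41.8 / 16 = 2.612 kip/in (vertical).
Torsion M = P·e = 41.8 × 7 = 292.6 kip·in.
Critical point at (x, y) = (2.75, 4) from centroid. f_tx = M·y/J = 5.672 kip/in; f_ty = M·x/J = 3.9 kip/in.
Resultant f_max = √[f_tx² + (f_v + f_ty)²] = √[5.672² + (2.612 + 3.9)²] = 8.636 kip/in.
Capacity per unit length: φr_n = 0.75 × 0.6 × 80 × (0.707 × 0.5) = 12.73 kip/in.
8.636 ≤ 12.73 → adequate.

f_max ≈ 8.64 kip/in; adequate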